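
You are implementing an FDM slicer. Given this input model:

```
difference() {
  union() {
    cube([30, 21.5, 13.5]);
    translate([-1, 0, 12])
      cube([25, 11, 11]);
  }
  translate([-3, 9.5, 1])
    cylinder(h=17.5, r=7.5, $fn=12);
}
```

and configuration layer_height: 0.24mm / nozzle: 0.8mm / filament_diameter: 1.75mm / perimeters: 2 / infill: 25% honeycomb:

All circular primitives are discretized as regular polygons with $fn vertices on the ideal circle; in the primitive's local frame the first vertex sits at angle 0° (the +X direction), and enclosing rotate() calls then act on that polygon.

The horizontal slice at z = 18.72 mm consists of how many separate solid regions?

At z = 18.72 mm: the cube is absent (z outside [0, 13.5]); the cube at (-1, 0) (footprint 25×11) is included at this height; Taking the union: only the 25×11 cube at (-1, 0) is present, so the union is just that shape — 1 connected region; the cylinder at (-3, 9.5) is not intersected at this z (z outside [1, 18.5]); Subtracting the remaining from the first: none of the subtracted shapes is present at this height, so the result so far is unchanged — 1 connected region. The result has 1 disconnected region.

1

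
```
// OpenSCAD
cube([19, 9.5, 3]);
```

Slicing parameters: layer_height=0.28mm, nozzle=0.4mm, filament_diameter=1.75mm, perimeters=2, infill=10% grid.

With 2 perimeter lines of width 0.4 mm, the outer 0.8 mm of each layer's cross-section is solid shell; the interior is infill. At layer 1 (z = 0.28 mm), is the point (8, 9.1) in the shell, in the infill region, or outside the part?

At z = 0.28 mm: the 19×9.5 cube contributes its full rectangle. Overall, the cross-section is a single solid region. The nearest boundary edge runs (19.00, 9.50)→(0.00, 9.50); distance from the point to it = 0.40 mm. The point is inside the cross-section, 0.40 mm from the nearest boundary — within the 0.8 mm shell band (2 × 0.4).

shell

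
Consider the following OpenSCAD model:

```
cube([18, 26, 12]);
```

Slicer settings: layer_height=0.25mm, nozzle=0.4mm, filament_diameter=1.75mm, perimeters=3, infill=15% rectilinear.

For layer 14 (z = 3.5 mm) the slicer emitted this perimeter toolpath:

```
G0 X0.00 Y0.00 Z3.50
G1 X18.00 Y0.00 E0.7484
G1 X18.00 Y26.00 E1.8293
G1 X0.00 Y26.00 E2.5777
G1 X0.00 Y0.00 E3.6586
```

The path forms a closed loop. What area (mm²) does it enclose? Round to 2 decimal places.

468.00 mm²

Apply the shoelace formula to the sequence of (X, Y) vertices; enclosed area = 468.00 mm².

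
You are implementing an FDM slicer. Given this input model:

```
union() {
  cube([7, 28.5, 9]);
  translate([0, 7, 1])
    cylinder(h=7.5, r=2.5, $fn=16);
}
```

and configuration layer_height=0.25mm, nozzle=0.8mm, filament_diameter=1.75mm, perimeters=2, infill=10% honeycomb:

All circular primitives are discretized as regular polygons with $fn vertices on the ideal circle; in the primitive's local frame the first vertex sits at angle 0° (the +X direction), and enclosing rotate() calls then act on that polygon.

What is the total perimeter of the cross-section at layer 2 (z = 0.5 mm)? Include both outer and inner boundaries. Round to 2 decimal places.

At z = 0.5 mm: the 7×28.5 cube contributes its full rectangle (perimeter 71.00 mm); the cylinder at (0, 7) is not intersected at this z (z outside [1, 8.5]); Merging all regions: only the 7×28.5 cube is present, so the union is just that shape — boundary = 71.00 mm. Overall, the cross-section is a single solid region. Total boundary length (outer) = 71.00 mm.

71.00 mm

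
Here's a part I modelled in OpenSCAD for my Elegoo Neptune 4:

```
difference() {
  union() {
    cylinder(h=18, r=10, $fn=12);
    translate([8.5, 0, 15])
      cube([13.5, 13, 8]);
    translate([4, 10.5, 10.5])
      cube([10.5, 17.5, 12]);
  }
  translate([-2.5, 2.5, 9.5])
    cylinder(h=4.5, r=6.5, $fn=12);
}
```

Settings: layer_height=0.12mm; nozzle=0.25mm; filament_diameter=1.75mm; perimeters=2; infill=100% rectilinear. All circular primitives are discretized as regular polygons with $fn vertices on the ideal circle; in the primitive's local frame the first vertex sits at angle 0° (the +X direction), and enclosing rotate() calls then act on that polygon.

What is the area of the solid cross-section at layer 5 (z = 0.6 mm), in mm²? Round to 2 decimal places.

300.00 mm²

At z = 0.6 mm: the r=10 cylinder gives a regular 12-gon of circumradius 10 (constant along its height) (area = (12/2)·10.000²·sin(360°/12) = 300.00 mm²); the cube at (8.5, 0) does not reach this height (z outside [15, 23]); the cube at (4, 10.5) does not reach this height (z outside [10.5, 22.5]); Merging all regions: only the r=10 cylinder is present, so the union is just that shape — area = 300.00 mm²; the cylinder at (-2.5, 2.5) does not reach this height (z outside [9.5, 14]); Taking the first minus the rest: none of the subtracted shapes is present at this height, so the result so far is unchanged — area = 300.00 mm². Overall, the cross-section is a single solid region. Net area = 300.00 mm².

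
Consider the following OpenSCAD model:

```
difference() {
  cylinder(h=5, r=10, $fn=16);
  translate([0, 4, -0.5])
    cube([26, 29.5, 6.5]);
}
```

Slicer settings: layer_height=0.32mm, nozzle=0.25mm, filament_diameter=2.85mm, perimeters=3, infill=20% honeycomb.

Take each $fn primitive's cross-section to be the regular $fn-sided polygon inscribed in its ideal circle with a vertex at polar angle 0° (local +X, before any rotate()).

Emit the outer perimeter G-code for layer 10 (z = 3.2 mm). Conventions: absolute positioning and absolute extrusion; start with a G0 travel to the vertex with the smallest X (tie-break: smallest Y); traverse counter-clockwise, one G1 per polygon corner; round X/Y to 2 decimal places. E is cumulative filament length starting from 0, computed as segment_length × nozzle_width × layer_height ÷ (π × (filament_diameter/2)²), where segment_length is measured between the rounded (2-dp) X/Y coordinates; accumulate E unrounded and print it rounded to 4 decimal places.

G0 X-10.00 Y0.00 Z3.20
G1 X-9.24 Y-3.83 E0.0490
G1 X-7.07 Y-7.07 E0.0979
G1 X-3.83 Y-9.24 E0.1468
G1 X0.00 Y-10.00 E0.1957
G1 X3.83 Y-9.24 E0.2447
G1 X7.07 Y-7.07 E0.2936
G1 X9.24 Y-3.83 E0.3425
G1 X10.00 Y0.00 E0.3915
G1 X9.24 Y3.83 E0.4404
G1 X9.12 Y4.00 E0.4430
G1 X0.00 Y4.00 E0.5574
G1 X0.00 Y10.00 E0.6327
G1 X-3.83 Y9.24 E0.6816
G1 X-7.07 Y7.07 E0.7305
G1 X-9.24 Y3.83 E0.7794
G1 X-10.00 Y0.00 E0.8284

At z = 3.2 mm: the cylinder: section is a regular 16-gon, circumradius r=10; the 26×29.5 cube at (0, 4) contributes its full rectangle; After the difference (first − rest): starting from the r=10 cylinder, the 26×29.5 cube at (0, 4) partially overlaps it — only the 38.14 mm² overlap (of its 767.00 mm²) is removed, clipping the outline — 1 connected region. The outline is a single polygon with 16 vertices. Extrusion per mm of travel: 0.25 × 0.32 / (π × 1.425²) = 0.012540. Accumulating E over each segment gives final E = 0.8284.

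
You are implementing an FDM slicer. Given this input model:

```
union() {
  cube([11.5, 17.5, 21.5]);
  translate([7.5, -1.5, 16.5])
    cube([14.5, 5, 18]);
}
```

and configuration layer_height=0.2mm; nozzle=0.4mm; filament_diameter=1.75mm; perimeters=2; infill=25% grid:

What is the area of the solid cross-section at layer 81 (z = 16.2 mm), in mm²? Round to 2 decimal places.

201.25 mm²

At z = 16.2 mm: the cube (footprint 11.5×17.5) is included at this height (area 201.25 mm²); the cube at (7.5, -1.5) is not intersected at this z (z outside [16.5, 34.5]); Merging all regions: only the 11.5×17.5 cube is present, so the union is just that shape — area = 201.25 mm². Overall, the cross-section is a single solid region. Net area = 201.25 mm².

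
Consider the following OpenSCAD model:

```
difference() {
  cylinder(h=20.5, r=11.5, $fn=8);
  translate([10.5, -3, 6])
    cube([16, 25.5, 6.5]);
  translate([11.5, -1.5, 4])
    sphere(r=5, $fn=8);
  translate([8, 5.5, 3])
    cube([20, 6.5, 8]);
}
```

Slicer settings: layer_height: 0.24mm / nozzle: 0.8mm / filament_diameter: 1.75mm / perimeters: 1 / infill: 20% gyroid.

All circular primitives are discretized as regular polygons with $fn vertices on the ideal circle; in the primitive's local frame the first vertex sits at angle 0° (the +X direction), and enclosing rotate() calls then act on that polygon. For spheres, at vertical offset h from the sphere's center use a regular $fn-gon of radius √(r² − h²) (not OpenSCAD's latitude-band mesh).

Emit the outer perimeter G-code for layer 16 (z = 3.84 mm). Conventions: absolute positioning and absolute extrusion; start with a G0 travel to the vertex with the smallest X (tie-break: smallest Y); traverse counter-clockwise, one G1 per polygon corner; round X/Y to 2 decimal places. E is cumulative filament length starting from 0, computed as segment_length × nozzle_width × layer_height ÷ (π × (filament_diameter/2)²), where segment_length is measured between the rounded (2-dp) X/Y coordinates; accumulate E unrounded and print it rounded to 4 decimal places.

G0 X-11.50 Y0.00 Z3.84
G1 X-8.13 Y-8.13 E0.7025
G1 X0.00 Y-11.50 E1.4050
G1 X8.13 Y-8.13 E2.1075
G1 X9.20 Y-5.55 E2.3305
G1 X7.97 Y-5.03 E2.4371
G1 X6.50 Y-1.50 E2.7423
G1 X7.97 Y2.03 E3.0476
G1 X10.26 Y2.99 E3.2458
G1 X9.22 Y5.50 E3.4627
G1 X8.00 Y5.50 E3.5600
G1 X8.00 Y8.19 E3.7748
G1 X0.00 Y11.50 E4.4659
G1 X-8.13 Y8.13 E5.1684
G1 X-11.50 Y0.00 E5.8709

At z = 3.84 mm: the r=11.5 cylinder contributes a regular 8-gon of circumradius 11.5; the cube at (10.5, -3) is absent (z outside [6, 12.5]); the sphere at (11.5, -1.5): section is a regular 8-gon, circumradius = √(r²−h²) = √(5²−0.16²) = 4.997; the cube at (8, 5.5) is present — its section is the full 20×6.5 rectangle; Subtracting the remaining from the first: starting from the r=11.5 cylinder, the r=5 sphere at (11.5, -1.5) partially overlaps it — only the 25.69 mm² overlap (of its 70.64 mm²) is removed, clipping the outline; the 20×6.5 cube at (8, 5.5) partially overlaps it — only the 1.78 mm² overlap (of its 130.00 mm²) is removed, clipping the outline — 1 connected region. The outline is a single polygon with 14 vertices. Extrusion per mm of travel: 0.8 × 0.24 / (π × 0.875²) = 0.079824. Accumulating E over each segment gives final E = 5.8709.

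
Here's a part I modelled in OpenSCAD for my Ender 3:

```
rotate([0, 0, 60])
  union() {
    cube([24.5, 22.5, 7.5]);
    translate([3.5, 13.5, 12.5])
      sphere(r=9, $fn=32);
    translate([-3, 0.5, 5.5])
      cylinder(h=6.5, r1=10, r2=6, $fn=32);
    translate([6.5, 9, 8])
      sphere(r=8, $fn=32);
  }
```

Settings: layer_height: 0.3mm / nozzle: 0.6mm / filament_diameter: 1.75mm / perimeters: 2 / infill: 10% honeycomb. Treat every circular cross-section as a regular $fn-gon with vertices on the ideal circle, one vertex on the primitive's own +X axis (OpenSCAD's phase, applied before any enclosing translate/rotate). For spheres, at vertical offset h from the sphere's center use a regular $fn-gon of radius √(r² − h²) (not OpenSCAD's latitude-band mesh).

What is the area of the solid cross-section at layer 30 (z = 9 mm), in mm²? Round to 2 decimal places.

463.73 mm²

At z = 9 mm: the cube is not intersected at this z (z outside [0, 7.5]); the r=9 sphere at (3.5, 13.5) contributes a regular 32-gon of circumradius √(9²−3.5²) = 8.292 (area = (32/2)·8.292²·sin(360°/32) = 214.60 mm²); the cone at (-3, 0.5) contributes a regular 32-gon of circumradius 7.846 (interpolated between r1=10 and r2=6 at t=0.538) (area = (32/2)·7.846²·sin(360°/32) = 192.16 mm²); the sphere at (6.5, 9): section is a regular 32-gon, circumradius = √(r²−h²) = √(8²−1²) = 7.937 (area = (32/2)·7.937²·sin(360°/32) = 196.65 mm²); Taking the union: the regions partially overlap — summed areas 603.41 mm² minus the doubly-counted overlap 139.69 mm² gives 463.73 mm² — area = 463.73 mm²; (rotated 60° about Z; rotation is an isometry so areas/perimeters/island counts are preserved). Overall, the cross-section is a single solid region. Net area = 463.73 mm².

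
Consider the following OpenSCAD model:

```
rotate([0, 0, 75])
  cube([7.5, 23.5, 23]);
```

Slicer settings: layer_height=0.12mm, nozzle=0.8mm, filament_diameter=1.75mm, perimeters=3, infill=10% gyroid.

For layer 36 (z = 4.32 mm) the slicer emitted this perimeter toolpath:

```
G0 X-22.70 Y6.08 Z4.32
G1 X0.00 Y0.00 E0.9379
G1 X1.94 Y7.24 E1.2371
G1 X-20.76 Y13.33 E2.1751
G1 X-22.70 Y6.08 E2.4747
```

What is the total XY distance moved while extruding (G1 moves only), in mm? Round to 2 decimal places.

62.00 mm

Sum the Euclidean lengths of each G1 segment: total = 62.00 mm.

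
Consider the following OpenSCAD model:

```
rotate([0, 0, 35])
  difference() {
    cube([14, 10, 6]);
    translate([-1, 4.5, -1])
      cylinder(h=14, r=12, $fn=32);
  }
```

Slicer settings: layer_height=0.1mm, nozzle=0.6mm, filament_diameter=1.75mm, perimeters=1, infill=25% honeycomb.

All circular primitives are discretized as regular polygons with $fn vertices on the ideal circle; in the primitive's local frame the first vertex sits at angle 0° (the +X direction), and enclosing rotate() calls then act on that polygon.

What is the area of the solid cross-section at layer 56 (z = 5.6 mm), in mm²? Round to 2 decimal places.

At z = 5.6 mm: the cube is present — its section is the full 14×10 rectangle (area 140.00 mm²); the cylinder at (-1, 4.5): section is a regular 32-gon, circumradius r=12 (area = (32/2)·12.000²·sin(360°/32) = 449.49 mm²); Subtracting the remaining from the first: starting from the 14×10 cube (140.00 mm²), the r=12 cylinder at (-1, 4.5) partially overlaps it — only the 105.92 mm² overlap (of its 449.49 mm²) is removed, clipping the outline — area = 34.08 mm²; (whole slice rotated 35° about Z — lengths, areas and connectivity unchanged). Overall, the cross-section is a single solid region. Net area = 34.08 mm².

34.08 mm²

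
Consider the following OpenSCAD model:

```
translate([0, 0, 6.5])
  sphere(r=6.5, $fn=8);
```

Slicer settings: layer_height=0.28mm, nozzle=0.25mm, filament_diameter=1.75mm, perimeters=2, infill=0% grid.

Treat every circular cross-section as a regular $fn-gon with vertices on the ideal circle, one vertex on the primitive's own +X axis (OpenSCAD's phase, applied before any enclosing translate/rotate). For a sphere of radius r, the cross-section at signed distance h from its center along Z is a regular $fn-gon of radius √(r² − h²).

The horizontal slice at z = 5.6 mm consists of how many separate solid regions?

1

At z = 5.6 mm: the r=6.5 sphere slices to a regular 8-gon of circumradius 6.437 (√(r²−h²) with h=0.9 from center). The result has 1 disconnected region.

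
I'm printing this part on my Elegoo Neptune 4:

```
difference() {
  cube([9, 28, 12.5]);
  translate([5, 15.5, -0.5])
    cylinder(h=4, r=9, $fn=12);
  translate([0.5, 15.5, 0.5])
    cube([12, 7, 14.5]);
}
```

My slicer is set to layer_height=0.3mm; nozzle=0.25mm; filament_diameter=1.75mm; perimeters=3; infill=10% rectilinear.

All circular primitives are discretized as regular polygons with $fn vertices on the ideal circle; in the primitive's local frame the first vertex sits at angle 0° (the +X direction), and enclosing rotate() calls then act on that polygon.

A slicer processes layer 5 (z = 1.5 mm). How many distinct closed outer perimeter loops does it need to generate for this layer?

2

At z = 1.5 mm: the cube (footprint 9×28) is included at this height; the r=9 cylinder at (5, 15.5) gives a regular 12-gon of circumradius 9 (constant along its height); the cube at (0.5, 15.5) (footprint 12×7) is included at this height; Taking the first minus the rest: starting from the 9×28 cube, the r=9 cylinder at (5, 15.5) partially overlaps it — only the 150.83 mm² overlap (of its 243.00 mm²) is removed, clipping the outline; the 12×7 cube at (0.5, 15.5) misses the remaining region (no effect) — 2 connected regions. The result has 2 disconnected regions.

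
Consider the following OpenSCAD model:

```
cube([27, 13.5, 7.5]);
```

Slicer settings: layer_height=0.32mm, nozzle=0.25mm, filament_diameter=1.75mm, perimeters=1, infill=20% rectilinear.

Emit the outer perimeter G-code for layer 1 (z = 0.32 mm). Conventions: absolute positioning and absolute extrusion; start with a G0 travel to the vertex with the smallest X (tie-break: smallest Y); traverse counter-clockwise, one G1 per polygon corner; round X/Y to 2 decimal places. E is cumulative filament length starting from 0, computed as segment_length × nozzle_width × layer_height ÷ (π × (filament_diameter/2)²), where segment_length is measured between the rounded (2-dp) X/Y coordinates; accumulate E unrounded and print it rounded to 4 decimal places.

At z = 0.32 mm: the 27×13.5 cube contributes its full rectangle. The outline is a single polygon with 4 vertices. Extrusion per mm of travel: 0.25 × 0.32 / (π × 0.875²) = 0.033260. Accumulating E over each segment gives final E = 2.6941.

G0 X0.00 Y0.00 Z0.32
G1 X27.00 Y0.00 E0.8980
G1 X27.00 Y13.50 E1.3470
G1 X0.00 Y13.50 E2.2451
G1 X0.00 Y0.00 E2.6941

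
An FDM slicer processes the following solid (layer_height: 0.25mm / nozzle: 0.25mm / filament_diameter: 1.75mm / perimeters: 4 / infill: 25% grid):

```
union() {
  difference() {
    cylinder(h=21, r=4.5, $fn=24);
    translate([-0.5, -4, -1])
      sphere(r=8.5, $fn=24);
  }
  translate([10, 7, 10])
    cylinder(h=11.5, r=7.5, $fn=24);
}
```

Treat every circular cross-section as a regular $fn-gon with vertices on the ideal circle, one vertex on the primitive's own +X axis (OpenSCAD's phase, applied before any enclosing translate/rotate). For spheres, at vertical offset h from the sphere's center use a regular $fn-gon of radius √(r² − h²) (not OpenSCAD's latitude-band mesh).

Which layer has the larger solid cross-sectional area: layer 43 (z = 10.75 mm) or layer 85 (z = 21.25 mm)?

Layer 43 (z = 10.75): the cylinder: section is a regular 24-gon, circumradius r=4.5 (area = (24/2)·4.500²·sin(360°/24) = 62.89 mm²); the sphere at (-0.5, -4) is not intersected at this z (|z−center|=11.750 > r=8.5); Taking the first minus the rest: none of the subtracted shapes is present at this height, so the r=4.5 cylinder is unchanged — area = 62.89 mm²; the r=7.5 cylinder at (10, 7) contributes a regular 24-gon of circumradius 7.5 (area = (24/2)·7.500²·sin(360°/24) = 174.70 mm²); Merging all regions: the 2 present regions are separate (no shared area or edge), so areas and boundary lengths simply add and each stays a separate island — area = 237.60 mm². So its area = 237.60 mm². Layer 85 (z = 21.25): the cylinder does not reach this height (z outside [0, 21]); the sphere at (-0.5, -4) is absent (|z−center|=22.250 > r=8.5); Subtracting the remaining from the first: the first operand is absent here, so nothing remains; the r=7.5 cylinder at (10, 7) gives a regular 24-gon of circumradius 7.5 (constant along its height) (area = (24/2)·7.500²·sin(360°/24) = 174.70 mm²); Taking the union: only the r=7.5 cylinder at (10, 7) is present, so the union is just that shape — area = 174.70 mm². So its area = 174.70 mm². Layer 43 is larger (237.60 vs 174.70 mm²).

layer 43 (z = 10.75 mm)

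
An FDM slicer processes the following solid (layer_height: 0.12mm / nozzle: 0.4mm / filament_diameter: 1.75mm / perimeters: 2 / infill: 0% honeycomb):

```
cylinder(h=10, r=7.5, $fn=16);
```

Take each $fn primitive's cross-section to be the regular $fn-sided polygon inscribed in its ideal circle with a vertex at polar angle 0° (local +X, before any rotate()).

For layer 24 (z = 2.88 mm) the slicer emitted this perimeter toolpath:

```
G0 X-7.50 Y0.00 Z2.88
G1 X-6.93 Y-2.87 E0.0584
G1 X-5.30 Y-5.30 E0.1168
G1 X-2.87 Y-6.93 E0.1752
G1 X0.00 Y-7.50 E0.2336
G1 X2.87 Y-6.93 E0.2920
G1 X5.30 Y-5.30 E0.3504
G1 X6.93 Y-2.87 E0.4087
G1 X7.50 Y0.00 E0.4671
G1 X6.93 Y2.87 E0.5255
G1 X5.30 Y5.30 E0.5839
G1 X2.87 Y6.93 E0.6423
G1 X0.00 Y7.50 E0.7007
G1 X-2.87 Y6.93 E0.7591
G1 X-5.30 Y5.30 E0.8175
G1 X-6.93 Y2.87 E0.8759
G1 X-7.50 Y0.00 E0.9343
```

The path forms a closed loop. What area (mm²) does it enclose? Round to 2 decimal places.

172.17 mm²

Apply the shoelace formula to the sequence of (X, Y) vertices; enclosed area = 172.17 mm².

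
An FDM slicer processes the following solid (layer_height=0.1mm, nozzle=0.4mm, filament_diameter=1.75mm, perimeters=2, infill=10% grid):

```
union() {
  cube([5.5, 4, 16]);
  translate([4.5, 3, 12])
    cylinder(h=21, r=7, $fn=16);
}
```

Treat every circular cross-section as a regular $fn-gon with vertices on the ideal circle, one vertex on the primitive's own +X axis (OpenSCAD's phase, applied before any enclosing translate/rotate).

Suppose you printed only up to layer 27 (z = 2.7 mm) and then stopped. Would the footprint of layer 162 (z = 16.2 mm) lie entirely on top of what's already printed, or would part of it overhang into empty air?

part overhangs

Compare the two slices. At z = 2.7: the 5.5×4 cube contributes its full rectangle (area 22.00 mm²); the cylinder at (4.5, 3) is not intersected at this z (z outside [12, 33]); Taking the union: only the 5.5×4 cube is present, so the union is just that shape — area = 22.00 mm². At z = 16.2: the cube is absent (z outside [0, 16]); the r=7 cylinder at (4.5, 3) gives a regular 16-gon of circumradius 7 (constant along its height) (area = (16/2)·7.000²·sin(360°/16) = 150.01 mm²); Combining (union): only the r=7 cylinder at (4.5, 3) is present, so the union is just that shape — area = 150.01 mm². Checking containment: at z = 16.2 the cross-section extends beyond the z = 2.7 cross-section by about 128.01 mm².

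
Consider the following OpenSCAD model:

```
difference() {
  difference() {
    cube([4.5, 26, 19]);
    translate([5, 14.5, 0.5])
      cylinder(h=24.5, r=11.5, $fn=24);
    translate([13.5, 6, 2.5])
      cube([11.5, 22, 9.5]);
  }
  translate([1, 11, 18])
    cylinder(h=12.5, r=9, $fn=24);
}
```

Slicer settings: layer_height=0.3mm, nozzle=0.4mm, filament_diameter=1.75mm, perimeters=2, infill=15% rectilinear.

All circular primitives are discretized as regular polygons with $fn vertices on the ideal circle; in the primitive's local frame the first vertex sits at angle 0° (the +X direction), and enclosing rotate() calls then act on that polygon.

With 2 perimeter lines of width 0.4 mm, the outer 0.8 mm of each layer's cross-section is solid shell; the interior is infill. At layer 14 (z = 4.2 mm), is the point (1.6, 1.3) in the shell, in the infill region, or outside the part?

At z = 4.2 mm: the cube is present — its section is the full 4.5×26 rectangle; the r=11.5 cylinder at (5, 14.5) contributes a regular 24-gon of circumradius 11.5; the 11.5×22 cube at (13.5, 6) contributes its full rectangle; Taking the first minus the rest: starting from the 4.5×26 cube, the r=11.5 cylinder at (5, 14.5) partially overlaps it — only the 99.08 mm² overlap (of its 410.75 mm²) is removed, clipping the outline; the 11.5×22 cube at (13.5, 6) misses the remaining region (no effect) — 2 connected regions; the cylinder at (1, 11) is absent (z outside [18, 30.5]); Taking the first minus the rest: none of the subtracted shapes is present at this height, so that combined region is unchanged — 2 connected regions. Overall, the cross-section has 2 separate islands. The nearest boundary edge runs (4.50, 0.00)→(0.00, 0.00); distance from the point to it = 1.30 mm. (Shell/infill is judged within the island containing the point — the largest one.) The point is inside the cross-section and 1.30 mm from the nearest boundary — more than the 0.8 mm shell width (2 × 0.4), so it's in the infill interior.

infill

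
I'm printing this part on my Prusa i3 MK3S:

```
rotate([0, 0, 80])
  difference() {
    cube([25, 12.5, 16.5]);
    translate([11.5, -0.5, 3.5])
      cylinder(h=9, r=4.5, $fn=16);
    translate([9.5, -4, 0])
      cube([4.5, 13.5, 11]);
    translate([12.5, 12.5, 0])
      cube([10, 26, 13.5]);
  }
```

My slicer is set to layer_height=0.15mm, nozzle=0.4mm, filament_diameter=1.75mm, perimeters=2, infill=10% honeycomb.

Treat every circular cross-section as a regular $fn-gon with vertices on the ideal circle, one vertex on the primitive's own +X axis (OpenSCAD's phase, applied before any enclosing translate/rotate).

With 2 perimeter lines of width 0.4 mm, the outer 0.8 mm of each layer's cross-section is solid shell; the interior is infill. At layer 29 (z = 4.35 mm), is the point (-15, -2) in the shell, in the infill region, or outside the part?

outside

At z = 4.35 mm: the cube (footprint 25×12.5) is included at this height; the r=4.5 cylinder at (11.5, -0.5) contributes a regular 16-gon of circumradius 4.5; the 4.5×13.5 cube at (9.5, -4) contributes its full rectangle; the cube at (12.5, 12.5) (footprint 10×26) is included at this height; Taking the first minus the rest: starting from the 25×12.5 cube, the r=4.5 cylinder at (11.5, -0.5) partially overlaps it — only the 26.55 mm² overlap (of its 61.99 mm²) is removed, clipping the outline; the 4.5×13.5 cube at (9.5, -4) partially overlaps it — only the 25.93 mm² overlap (of its 60.75 mm²) is removed, clipping the outline; the 10×26 cube at (12.5, 12.5) misses the remaining region (no effect) — 1 connected region; (rotated 80° about Z; rotation is an isometry so areas/perimeters/island counts are preserved). Overall, the cross-section is a single solid region. Undo the 80° rotation: the query point maps to (-4.574, 14.425) in the un-rotated model frame. The nearest boundary edge runs (0.00, 0.00)→(0.00, 12.50); distance from the point to it = 4.96 mm. The point is not inside any of the regions above, so it lies outside the cross-section (4.96 mm from the nearest boundary).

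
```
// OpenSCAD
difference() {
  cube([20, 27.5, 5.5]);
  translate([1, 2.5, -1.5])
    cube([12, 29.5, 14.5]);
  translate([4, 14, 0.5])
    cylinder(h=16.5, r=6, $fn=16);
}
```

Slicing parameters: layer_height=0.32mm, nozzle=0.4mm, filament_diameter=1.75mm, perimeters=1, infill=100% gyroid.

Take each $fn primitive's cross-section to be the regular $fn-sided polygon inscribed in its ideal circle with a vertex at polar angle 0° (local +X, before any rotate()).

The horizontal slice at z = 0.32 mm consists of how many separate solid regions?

At z = 0.32 mm: the 20×27.5 cube contributes its full rectangle; the cube at (1, 2.5) is present — its section is the full 12×29.5 rectangle; the cylinder at (4, 14) is absent (z outside [0.5, 17]); After the difference (first − rest): starting from the 20×27.5 cube, the 12×29.5 cube at (1, 2.5) partially overlaps it — only the 300.00 mm² overlap (of its 354.00 mm²) is removed, clipping the outline — 1 connected region. The result has 1 disconnected region.

1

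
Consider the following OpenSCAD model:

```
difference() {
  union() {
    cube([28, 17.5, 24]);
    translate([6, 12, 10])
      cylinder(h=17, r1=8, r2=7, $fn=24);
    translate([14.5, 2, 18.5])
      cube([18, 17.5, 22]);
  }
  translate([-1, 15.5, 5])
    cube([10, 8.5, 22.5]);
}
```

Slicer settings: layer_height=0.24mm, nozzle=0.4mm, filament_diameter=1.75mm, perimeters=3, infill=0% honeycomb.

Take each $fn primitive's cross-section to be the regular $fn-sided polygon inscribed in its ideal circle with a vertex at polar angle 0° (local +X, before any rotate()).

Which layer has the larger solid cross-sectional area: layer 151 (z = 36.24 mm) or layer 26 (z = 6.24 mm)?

layer 26 (z = 6.24 mm)

Layer 151 (z = 36.24): the cube is not intersected at this z (z outside [0, 24]); the cone at (6, 12) is not intersected at this z (z outside [10, 27]); the cube at (14.5, 2) (footprint 18×17.5) is included at this height (area 315.00 mm²); Combining (union): only the 18×17.5 cube at (14.5, 2) is present, so the union is just that shape — area = 315.00 mm²; the cube at (-1, 15.5) is not intersected at this z (z outside [5, 27.5]); After the difference (first − rest): none of the subtracted shapes is present at this height, so the result so far is unchanged — area = 315.00 mm². So its area = 315.00 mm². Layer 26 (z = 6.24): the cube (footprint 28×17.5) is included at this height (area 490.00 mm²); the cone at (6, 12) is not intersected at this z (z outside [10, 27]); the cube at (14.5, 2) is absent (z outside [18.5, 40.5]); Combining (union): only the 28×17.5 cube is present, so the union is just that shape — area = 490.00 mm²; the cube at (-1, 15.5) (footprint 10×8.5) is included at this height (area 85.00 mm²); After the difference (first − rest): starting from that combined region (490.00 mm²), the 10×8.5 cube at (-1, 15.5) partially overlaps it — only the 18.00 mm² overlap (of its 85.00 mm²) is removed, clipping the outline — area = 472.00 mm². So its area = 472.00 mm². Layer 26 is larger (472.00 vs 315.00 mm²).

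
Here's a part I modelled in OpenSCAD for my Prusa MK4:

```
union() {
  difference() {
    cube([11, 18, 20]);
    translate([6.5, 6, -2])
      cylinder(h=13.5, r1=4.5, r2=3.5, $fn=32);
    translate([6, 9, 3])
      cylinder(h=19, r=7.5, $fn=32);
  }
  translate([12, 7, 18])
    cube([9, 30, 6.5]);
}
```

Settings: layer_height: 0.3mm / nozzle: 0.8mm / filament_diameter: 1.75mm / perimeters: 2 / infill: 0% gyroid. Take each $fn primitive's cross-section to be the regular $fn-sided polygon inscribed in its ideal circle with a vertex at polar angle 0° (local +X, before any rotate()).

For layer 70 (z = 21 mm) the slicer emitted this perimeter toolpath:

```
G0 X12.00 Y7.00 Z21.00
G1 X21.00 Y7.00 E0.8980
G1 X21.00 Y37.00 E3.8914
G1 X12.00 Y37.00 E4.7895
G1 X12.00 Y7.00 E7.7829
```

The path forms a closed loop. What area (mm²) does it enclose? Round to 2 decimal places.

Apply the shoelace formula to the sequence of (X, Y) vertices; enclosed area = 270.00 mm².

270.00 mm²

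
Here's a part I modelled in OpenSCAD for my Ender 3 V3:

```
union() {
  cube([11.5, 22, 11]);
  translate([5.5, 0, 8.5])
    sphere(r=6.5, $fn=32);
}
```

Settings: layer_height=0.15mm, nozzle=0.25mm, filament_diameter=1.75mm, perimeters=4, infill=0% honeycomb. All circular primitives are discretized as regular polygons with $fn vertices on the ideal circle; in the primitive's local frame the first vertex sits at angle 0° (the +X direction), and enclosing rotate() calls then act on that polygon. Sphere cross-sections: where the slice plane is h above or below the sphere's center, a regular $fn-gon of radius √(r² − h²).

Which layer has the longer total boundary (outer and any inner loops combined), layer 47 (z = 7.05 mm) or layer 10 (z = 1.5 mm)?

Layer 47 (z = 7.05): the cube (footprint 11.5×22) is included at this height (perimeter 67.00 mm); the r=6.5 sphere at (5.5, 0) contributes a regular 32-gon of circumradius √(6.5²−1.45²) = 6.336 (perimeter = 2·32·6.336·sin(180°/32) = 39.75 mm); Combining (union): the regions partially overlap (shared area 60.53 mm²), so the edge portions inside another operand are dropped and the merged outline is re-measured after clipping — boundary = 75.56 mm. So its perimeter = 75.56 mm. Layer 10 (z = 1.5): the cube (footprint 11.5×22) is included at this height (perimeter 67.00 mm); the sphere at (5.5, 0) does not reach this height (|z−center|=7.000 > r=6.5); Taking the union: only the 11.5×22 cube is present, so the union is just that shape — boundary = 67.00 mm. So its perimeter = 67.00 mm. Layer 47 is larger (75.56 vs 67.00 mm).

layer 47 (z = 7.05 mm)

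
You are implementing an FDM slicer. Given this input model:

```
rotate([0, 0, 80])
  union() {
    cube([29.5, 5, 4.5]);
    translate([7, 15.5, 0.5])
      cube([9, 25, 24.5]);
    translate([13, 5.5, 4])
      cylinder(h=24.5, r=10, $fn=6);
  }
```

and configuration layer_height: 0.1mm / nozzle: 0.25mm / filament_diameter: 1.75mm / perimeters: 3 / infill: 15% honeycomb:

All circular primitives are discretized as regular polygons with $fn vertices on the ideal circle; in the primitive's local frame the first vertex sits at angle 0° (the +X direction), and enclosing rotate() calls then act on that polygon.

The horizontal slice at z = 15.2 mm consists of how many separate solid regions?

2

At z = 15.2 mm: the cube is absent (z outside [0, 4.5]); the cube at (7, 15.5) is present — its section is the full 9×25 rectangle; the r=10 cylinder at (13, 5.5) contributes a regular 6-gon of circumradius 10; Combining (union): the 2 present regions are separate (no shared area or edge), so areas and boundary lengths simply add and each stays a separate island — 2 connected regions; (rotated 80° about Z; rotation is an isometry so areas/perimeters/island counts are preserved). The result has 2 disconnected regions.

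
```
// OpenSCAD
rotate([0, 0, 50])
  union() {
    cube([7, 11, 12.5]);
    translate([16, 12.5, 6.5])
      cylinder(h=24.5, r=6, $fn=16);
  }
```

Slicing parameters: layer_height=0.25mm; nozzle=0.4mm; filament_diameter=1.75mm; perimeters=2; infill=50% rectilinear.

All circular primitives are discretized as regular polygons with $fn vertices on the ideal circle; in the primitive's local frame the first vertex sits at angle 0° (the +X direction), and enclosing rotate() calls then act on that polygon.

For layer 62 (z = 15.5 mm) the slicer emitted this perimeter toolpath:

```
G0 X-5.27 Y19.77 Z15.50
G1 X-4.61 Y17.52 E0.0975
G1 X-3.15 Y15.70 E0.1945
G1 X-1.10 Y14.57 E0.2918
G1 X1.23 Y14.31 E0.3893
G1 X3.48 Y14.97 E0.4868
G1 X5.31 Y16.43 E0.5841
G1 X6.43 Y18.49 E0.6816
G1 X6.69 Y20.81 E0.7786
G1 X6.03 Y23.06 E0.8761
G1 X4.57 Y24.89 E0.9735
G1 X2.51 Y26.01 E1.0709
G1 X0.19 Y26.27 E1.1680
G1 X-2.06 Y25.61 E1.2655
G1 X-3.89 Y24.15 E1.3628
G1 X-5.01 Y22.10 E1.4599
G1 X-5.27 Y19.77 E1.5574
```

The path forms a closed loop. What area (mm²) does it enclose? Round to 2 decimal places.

Apply the shoelace formula to the sequence of (X, Y) vertices; enclosed area = 110.23 mm².

110.23 mm²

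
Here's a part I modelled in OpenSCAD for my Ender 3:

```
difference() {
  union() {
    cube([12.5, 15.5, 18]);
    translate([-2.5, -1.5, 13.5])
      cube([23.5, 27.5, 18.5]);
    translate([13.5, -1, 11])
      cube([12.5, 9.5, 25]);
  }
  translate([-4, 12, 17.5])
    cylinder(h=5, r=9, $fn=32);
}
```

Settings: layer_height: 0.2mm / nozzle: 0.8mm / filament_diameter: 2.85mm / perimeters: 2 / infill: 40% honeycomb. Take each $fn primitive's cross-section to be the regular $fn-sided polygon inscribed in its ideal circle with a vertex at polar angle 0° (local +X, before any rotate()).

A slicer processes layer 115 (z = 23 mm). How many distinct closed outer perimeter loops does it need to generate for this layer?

At z = 23 mm: the cube is absent (z outside [0, 18]); the cube at (-2.5, -1.5) (footprint 23.5×27.5) is included at this height; the cube at (13.5, -1) (footprint 12.5×9.5) is included at this height; Combining (union): the regions partially overlap (shared area 71.25 mm²), so overlapping operands fuse into one piece — 1 connected region; the cylinder at (-4, 12) does not reach this height (z outside [17.5, 22.5]); Subtracting the remaining from the first: none of the subtracted shapes is present at this height, so the result so far is unchanged — 1 connected region. The result has 1 disconnected region.

1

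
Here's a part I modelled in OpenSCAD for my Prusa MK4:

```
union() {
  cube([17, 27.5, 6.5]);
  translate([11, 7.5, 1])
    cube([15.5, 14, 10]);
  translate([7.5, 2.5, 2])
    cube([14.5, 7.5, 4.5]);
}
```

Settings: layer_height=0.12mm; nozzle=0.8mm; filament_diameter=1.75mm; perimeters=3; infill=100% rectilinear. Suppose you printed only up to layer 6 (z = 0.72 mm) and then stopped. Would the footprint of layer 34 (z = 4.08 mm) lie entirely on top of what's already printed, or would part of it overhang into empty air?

part overhangs

Compare the two slices. At z = 0.72: the cube (footprint 17×27.5) is included at this height (area 467.50 mm²); the cube at (11, 7.5) does not reach this height (z outside [1, 11]); the cube at (7.5, 2.5) does not reach this height (z outside [2, 6.5]); Taking the union: only the 17×27.5 cube is present, so the union is just that shape — area = 467.50 mm². At z = 4.08: the 17×27.5 cube contributes its full rectangle (area 467.50 mm²); the cube at (11, 7.5) is present — its section is the full 15.5×14 rectangle (area 217.00 mm²); the 14.5×7.5 cube at (7.5, 2.5) contributes its full rectangle (area 108.75 mm²); Taking the union: the regions partially overlap — summed areas 793.25 mm² minus the doubly-counted overlap 167.75 mm² gives 625.50 mm² — area = 625.50 mm². Checking containment: at z = 4.08 the cross-section extends beyond the z = 0.72 cross-section by about 158.00 mm².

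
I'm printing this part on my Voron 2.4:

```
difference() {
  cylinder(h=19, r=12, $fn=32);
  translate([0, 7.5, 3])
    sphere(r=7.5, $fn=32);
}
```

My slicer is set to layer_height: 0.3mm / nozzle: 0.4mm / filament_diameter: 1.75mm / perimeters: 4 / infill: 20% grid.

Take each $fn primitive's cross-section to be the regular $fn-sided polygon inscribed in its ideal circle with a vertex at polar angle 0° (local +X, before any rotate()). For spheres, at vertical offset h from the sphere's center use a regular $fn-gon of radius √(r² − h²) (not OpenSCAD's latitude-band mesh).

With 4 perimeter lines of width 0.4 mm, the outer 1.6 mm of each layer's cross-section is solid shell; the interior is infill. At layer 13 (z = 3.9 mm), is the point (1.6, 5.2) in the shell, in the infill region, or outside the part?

At z = 3.9 mm: the r=12 cylinder contributes a regular 32-gon of circumradius 12; the sphere at (0, 7.5): section is a regular 32-gon, circumradius = √(r²−h²) = √(7.5²−0.9²) = 7.446; Subtracting the remaining from the first: starting from the r=12 cylinder, the r=7.5 sphere at (0, 7.5) partially overlaps it — only the 140.25 mm² overlap (of its 173.05 mm²) is removed, clipping the outline — 1 connected region. Overall, the cross-section is a single solid region. The nearest boundary edge runs (4.14, 1.31)→(5.26, 2.24); distance from the point to it = 4.62 mm. The point is not inside any of the regions above, so it lies outside the cross-section (4.62 mm from the nearest boundary).

outside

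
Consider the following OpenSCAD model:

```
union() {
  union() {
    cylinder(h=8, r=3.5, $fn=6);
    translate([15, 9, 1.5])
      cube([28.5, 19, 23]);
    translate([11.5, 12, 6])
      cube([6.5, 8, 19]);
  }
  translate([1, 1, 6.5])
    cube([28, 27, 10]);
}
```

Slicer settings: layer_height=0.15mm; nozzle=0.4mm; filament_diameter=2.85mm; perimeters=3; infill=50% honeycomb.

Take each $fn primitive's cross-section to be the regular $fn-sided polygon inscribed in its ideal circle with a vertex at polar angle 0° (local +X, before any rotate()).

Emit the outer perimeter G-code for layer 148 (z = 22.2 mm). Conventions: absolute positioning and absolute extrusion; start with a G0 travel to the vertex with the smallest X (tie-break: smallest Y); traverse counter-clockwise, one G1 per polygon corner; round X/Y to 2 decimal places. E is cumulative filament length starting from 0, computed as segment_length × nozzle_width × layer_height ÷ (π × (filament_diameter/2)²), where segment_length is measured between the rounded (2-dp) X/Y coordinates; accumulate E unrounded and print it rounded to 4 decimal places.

At z = 22.2 mm: the cylinder is absent (z outside [0, 8]); the cube at (15, 9) is present — its section is the full 28.5×19 rectangle; the 6.5×8 cube at (11.5, 12) contributes its full rectangle; Merging all regions: the regions partially overlap (shared area 24.00 mm²), so overlapping operands fuse into one piece — 1 connected region; the cube at (1, 1) is absent (z outside [6.5, 16.5]); Combining (union): only the result so far is present, so the union is just that shape — 1 connected region. The outline is a single polygon with 8 vertices. Extrusion per mm of travel: 0.4 × 0.15 / (π × 1.425²) = 0.009405. Accumulating E over each segment gives final E = 0.9593.

G0 X11.50 Y12.00 Z22.20
G1 X15.00 Y12.00 E0.0329
G1 X15.00 Y9.00 E0.0611
G1 X43.50 Y9.00 E0.3292
G1 X43.50 Y28.00 E0.5079
G1 X15.00 Y28.00 E0.7759
G1 X15.00 Y20.00 E0.8512
G1 X11.50 Y20.00 E0.8841
G1 X11.50 Y12.00 E0.9593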